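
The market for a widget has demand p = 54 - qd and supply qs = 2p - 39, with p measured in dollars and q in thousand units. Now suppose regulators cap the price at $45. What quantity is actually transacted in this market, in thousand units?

Rearranging demand gives qd = 54 - p. Without the control the market clears where 54 - p = 2p - 39, i.e. p* = 31 and q* = 23.
The ceiling of 45 is above the equilibrium price 31, so it is not binding; the market clears at p* = 31, q* = 23.

23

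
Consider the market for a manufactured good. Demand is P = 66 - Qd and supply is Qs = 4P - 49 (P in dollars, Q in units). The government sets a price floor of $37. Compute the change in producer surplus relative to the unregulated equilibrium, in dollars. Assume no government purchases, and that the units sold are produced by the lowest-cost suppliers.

381.5

Rearranging demand gives Qd = 66 - P. In a free market, 66 - P = 4P - 49 gives the equilibrium P* = 23, Q* = 43.
The floor of 37 is above the equilibrium price 23, so it binds.
At P = 37: Qd = 66 - 37 = 29 and Qs = 4·37 - 49 = 99.
Producer surplus without the control is ½ · (23 - 12.25) · 43 = 231.125.
With the floor, 29 units are sold at 37. The supply price at Q = 29 is 19.5, so PS = ½ · [(37 - 12.25) + (37 - 19.5)] · 29 = 612.625.
Change in producer surplus = 612.625 - 231.125 = 381.5.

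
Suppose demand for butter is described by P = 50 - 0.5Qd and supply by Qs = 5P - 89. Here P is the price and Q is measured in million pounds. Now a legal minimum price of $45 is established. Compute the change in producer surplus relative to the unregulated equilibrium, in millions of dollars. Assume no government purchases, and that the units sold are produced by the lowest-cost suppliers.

50.4

Rearranging demand gives Qd = 100 - 2P. In a free market, 100 - 2P = 5P - 89 gives the equilibrium P* = 27, Q* = 46.
Because the floor (45) lies above the market-clearing price, it is binding.
At P = 45: Qd = 100 - 2·45 = 10 and Qs = 5·45 - 89 = 136.
Producer surplus without the control is ½ · (27 - 17.8) · 46 = 211.6.
With the floor, 10 units are sold at 45. The supply price at Q = 10 is 19.8, so PS = ½ · [(45 - 17.8) + (45 - 19.8)] · 10 = 262.
Change in producer surplus = 262 - 211.6 = 50.4.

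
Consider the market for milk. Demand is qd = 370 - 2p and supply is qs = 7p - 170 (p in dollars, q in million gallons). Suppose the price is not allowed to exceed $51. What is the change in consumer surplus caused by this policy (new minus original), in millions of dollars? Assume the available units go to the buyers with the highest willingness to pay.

Without the control the market clears where 370 - 2p = 7p - 170, i.e. p* = 60 and q* = 250.
The ceiling of 51 is below the equilibrium price 60, so it binds.
At p = 51: qd = 370 - 2·51 = 268 and qs = 7·51 - 170 = 187.
Consumer surplus without the control is ½ · (185 - 60) · 250 = 15625.
With the ceiling, 187 units are sold at 51 (assume they go to the highest-value buyers). The demand price at q = 187 is 91.5, so CS = ½ · [(185 - 51) + (91.5 - 51)] · 187 = 16315.75.
Change in consumer surplus = 16315.75 - 15625 = 690.75.

690.75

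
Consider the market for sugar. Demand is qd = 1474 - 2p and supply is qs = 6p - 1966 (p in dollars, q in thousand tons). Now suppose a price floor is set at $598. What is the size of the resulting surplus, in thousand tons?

In a free market, 1474 - 2p = 6p - 1966 gives the equilibrium p* = 430, q* = 614.
Because the floor (598) lies above the market-clearing price, it is binding.
At p = 598: qd = 1474 - 2·598 = 278 and qs = 6·598 - 1966 = 1622.
Surplus = qs - qd = 1622 - 278 = 1344.

1344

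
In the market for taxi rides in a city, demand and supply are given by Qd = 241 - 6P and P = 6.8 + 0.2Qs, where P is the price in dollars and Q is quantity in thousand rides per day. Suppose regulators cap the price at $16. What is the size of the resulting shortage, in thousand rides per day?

Rearranging supply gives Qs = 5P - 34. Equilibrium: 241 - 6P = 5P - 34, so 275 = 11P and P* = 25, Q* = 91.
Because the ceiling (16) lies below the market-clearing price, it is binding.
At P = 16: Qd = 241 - 6·16 = 145 and Qs = 5·16 - 34 = 46.
Shortage = Qd - Qs = 145 - 46 = 99.

99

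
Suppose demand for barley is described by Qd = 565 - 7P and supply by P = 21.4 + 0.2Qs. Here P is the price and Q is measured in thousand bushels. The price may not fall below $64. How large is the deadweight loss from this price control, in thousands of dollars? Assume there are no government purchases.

537.6

Rearranging supply gives Qs = 5P - 107. Equilibrium: 565 - 7P = 5P - 107, so 672 = 12P and P* = 56, Q* = 173.
The floor of 64 is above the equilibrium price 56, so it binds.
At P = 64: Qd = 565 - 7·64 = 117 and Qs = 5·64 - 107 = 213.
Quantity traded falls to 117. At Q = 117 the demand price is (565 - 117)/7 = 64 and the supply price is (107 + 117)/5 = 44.8.
Deadweight loss = ½ · (64 - 44.8) · (173 - 117) = ½ · 19.2 · 56 = 537.6.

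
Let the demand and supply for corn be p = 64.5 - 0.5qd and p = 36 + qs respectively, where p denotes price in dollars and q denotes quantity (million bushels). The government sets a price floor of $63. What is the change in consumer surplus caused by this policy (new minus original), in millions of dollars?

-88

Rearranging demand gives qd = 129 - 2p; rearranging supply gives qs = p - 36. Equilibrium: 129 - 2p = p - 36, so 165 = 3p and p* = 55, q* = 19.
Since 63 > 55, the floor is binding.
At p = 63: qd = 129 - 2·63 = 3 and qs = 63 - 36 = 27.
Consumer surplus without the control is ½ · (64.5 - 55) · 19 = 90.25.
With the floor, consumers buy 3 units at 63, so CS = ½ · (64.5 - 63) · 3 = 2.25.
Change in consumer surplus = 2.25 - 90.25 = -88.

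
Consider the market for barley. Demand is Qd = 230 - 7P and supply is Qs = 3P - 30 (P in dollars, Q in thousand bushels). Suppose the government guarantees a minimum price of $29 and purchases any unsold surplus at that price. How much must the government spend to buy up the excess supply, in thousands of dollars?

In a free market, 230 - 7P = 3P - 30 gives the equilibrium P* = 26, Q* = 48.
Because the floor (29) lies above the market-clearing price, it is binding.
At P = 29: Qd = 230 - 7·29 = 27 and Qs = 3·29 - 30 = 57.
Surplus = Qs - Qd = 30.
Government expenditure = surplus × support price = 30 × 29 = 870.

870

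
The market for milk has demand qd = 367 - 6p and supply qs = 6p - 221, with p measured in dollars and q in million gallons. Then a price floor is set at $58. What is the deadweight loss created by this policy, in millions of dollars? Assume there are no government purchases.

Equilibrium: 367 - 6p = 6p - 221, so 588 = 12p and p* = 49, q* = 73.
Because the floor (58) lies above the market-clearing price, it is binding.
At p = 58: qd = 367 - 6·58 = 19 and qs = 6·58 - 221 = 127.
Quantity traded falls to 19. At q = 19 the demand price is (367 - 19)/6 = 58 and the supply price is (221 + 19)/6 = 40.
Deadweight loss = ½ · (58 - 40) · (73 - 19) = ½ · 18 · 54 = 486.

486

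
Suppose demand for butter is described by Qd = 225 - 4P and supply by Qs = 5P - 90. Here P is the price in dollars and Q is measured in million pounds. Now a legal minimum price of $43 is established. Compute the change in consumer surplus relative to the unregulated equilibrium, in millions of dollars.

-552

Equilibrium: 225 - 4P = 5P - 90, so 315 = 9P and P* = 35, Q* = 85.
Since 43 > 35, the floor is binding.
At P = 43: Qd = 225 - 4·43 = 53 and Qs = 5·43 - 90 = 125.
Consumer surplus without the control is ½ · (56.25 - 35) · 85 = 903.125.
With the floor, consumers buy 53 units at 43, so CS = ½ · (56.25 - 43) · 53 = 351.125.
Change in consumer surplus = 351.125 - 903.125 = -552.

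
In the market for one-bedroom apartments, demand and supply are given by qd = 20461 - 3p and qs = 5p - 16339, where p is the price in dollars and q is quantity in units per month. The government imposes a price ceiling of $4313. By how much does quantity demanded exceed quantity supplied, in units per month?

2296

Without the control the market clears where 20461 - 3p = 5p - 16339, i.e. p* = 4600 and q* = 6661.
Since 4313 < 4600, the ceiling is binding.
At p = 4313: qd = 20461 - 3·4313 = 7522 and qs = 5·4313 - 16339 = 5226.
Shortage = qd - qs = 7522 - 5226 = 2296.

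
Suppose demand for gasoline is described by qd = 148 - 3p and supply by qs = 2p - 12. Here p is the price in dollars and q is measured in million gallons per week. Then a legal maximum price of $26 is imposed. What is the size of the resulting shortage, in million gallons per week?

30

Setting quantity demanded equal to quantity supplied, 148 - 3p = 2p - 12, gives p* = 32 and q* = 52.
The ceiling of 26 is below the equilibrium price 32, so it binds.
At p = 26: qd = 148 - 3·26 = 70 and qs = 2·26 - 12 = 40.
Shortage = qd - qs = 70 - 40 = 30.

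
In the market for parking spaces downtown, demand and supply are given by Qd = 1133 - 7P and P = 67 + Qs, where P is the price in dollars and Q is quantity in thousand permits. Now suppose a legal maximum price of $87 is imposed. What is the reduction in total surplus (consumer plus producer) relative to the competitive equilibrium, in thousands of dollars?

Rearranging supply gives Qs = P - 67. In a free market, 1133 - 7P = P - 67 gives the equilibrium P* = 150, Q* = 83.
The ceiling of 87 is below the equilibrium price 150, so it binds.
At P = 87: Qd = 1133 - 7·87 = 524 and Qs = 87 - 67 = 20.
Quantity traded falls to 20. At Q = 20 the demand price is (1133 - 20)/7 = 159 and the supply price is 67 + 20 = 87.
Deadweight loss = ½ · (159 - 87) · (83 - 20) = ½ · 72 · 63 = 2268.

2268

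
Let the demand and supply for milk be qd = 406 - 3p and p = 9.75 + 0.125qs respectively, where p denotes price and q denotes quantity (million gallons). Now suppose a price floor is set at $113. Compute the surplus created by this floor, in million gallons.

Rearranging supply gives qs = 8p - 78. Without the control the market clears where 406 - 3p = 8p - 78, i.e. p* = 44 and q* = 274.
Because the floor (113) lies above the market-clearing price, it is binding.
At p = 113: qd = 406 - 3·113 = 67 and qs = 8·113 - 78 = 826.
Surplus = qs - qd = 826 - 67 = 759.

759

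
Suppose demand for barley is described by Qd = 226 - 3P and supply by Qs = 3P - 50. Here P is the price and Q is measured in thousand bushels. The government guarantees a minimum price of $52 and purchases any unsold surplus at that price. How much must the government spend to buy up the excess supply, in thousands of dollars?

1872

Setting quantity demanded equal to quantity supplied, 226 - 3P = 3P - 50, gives P* = 46 and Q* = 88.
The floor of 52 is above the equilibrium price 46, so it binds.
At P = 52: Qd = 226 - 3·52 = 70 and Qs = 3·52 - 50 = 106.
Surplus = Qs - Qd = 36.
Government expenditure = surplus × support price = 36 × 52 = 1872.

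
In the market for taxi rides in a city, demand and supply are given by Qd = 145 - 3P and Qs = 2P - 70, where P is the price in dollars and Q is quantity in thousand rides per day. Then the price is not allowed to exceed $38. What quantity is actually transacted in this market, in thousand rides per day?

6

In a free market, 145 - 3P = 2P - 70 gives the equilibrium P* = 43, Q* = 16.
Since 38 < 43, the ceiling is binding.
At P = 38: Qd = 145 - 3·38 = 31 and Qs = 2·38 - 70 = 6.
The quantity actually transacted is the short side, supply: 6.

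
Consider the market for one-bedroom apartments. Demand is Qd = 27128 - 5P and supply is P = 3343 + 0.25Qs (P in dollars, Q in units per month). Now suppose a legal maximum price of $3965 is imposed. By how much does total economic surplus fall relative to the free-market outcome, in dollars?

1030410

Rearranging supply gives Qs = 4P - 13372. Without the control the market clears where 27128 - 5P = 4P - 13372, i.e. P* = 4500 and Q* = 4628.
Since 3965 < 4500, the ceiling is binding.
At P = 3965: Qd = 27128 - 5·3965 = 7303 and Qs = 4·3965 - 13372 = 2488.
Quantity traded falls to 2488. At Q = 2488 the demand price is (27128 - 2488)/5 = 4928 and the supply price is (13372 + 2488)/4 = 3965.
Deadweight loss = ½ · (4928 - 3965) · (4628 - 2488) = ½ · 963 · 2140 = 1030410.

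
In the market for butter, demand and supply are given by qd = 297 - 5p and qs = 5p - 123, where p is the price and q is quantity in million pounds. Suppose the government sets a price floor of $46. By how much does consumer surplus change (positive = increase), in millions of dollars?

-308

Equilibrium: 297 - 5p = 5p - 123, so 420 = 10p and p* = 42, q* = 87.
The floor of 46 is above the equilibrium price 42, so it binds.
At p = 46: qd = 297 - 5·46 = 67 and qs = 5·46 - 123 = 107.
Consumer surplus without the control is ½ · (59.4 - 42) · 87 = 756.9.
With the floor, consumers buy 67 units at 46, so CS = ½ · (59.4 - 46) · 67 = 448.9.
Change in consumer surplus = 448.9 - 756.9 = -308.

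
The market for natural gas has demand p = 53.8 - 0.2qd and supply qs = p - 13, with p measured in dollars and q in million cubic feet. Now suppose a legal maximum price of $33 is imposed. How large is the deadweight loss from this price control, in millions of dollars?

Rearranging demand gives qd = 269 - 5p. Equilibrium: 269 - 5p = p - 13, so 282 = 6p and p* = 47, q* = 34.
Since 33 < 47, the ceiling is binding.
At p = 33: qd = 269 - 5·33 = 104 and qs = 33 - 13 = 20.
Quantity traded falls to 20. At q = 20 the demand price is (269 - 20)/5 = 49.8 and the supply price is 13 + 20 = 33.
Deadweight loss = ½ · (49.8 - 33) · (34 - 20) = ½ · 16.8 · 14 = 117.6.

117.6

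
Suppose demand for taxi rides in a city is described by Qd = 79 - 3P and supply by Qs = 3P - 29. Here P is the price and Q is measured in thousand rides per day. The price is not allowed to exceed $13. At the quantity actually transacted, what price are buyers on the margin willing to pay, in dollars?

23

Without the control the market clears where 79 - 3P = 3P - 29, i.e. P* = 18 and Q* = 25.
The ceiling of 13 is below the equilibrium price 18, so it binds.
At P = 13: Qd = 79 - 3·13 = 40 and Qs = 3·13 - 29 = 10.
Only 10 units reach the market. On the demand curve, the marginal buyer's willingness to pay at Q = 10 is (79 - 10)/3 = 23.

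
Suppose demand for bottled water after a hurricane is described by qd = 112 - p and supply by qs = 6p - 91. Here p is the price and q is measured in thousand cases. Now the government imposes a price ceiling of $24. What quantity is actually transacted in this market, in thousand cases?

53

In a free market, 112 - p = 6p - 91 gives the equilibrium p* = 29, q* = 83.
Because the ceiling (24) lies below the market-clearing price, it is binding.
At p = 24: qd = 112 - 24 = 88 and qs = 6·24 - 91 = 53.
The quantity actually transacted is the short side, supply: 53.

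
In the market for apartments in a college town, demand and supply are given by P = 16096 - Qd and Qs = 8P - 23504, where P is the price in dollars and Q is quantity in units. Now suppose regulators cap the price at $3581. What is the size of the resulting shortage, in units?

Rearranging demand gives Qd = 16096 - P. Without the control the market clears where 16096 - P = 8P - 23504, i.e. P* = 4400 and Q* = 11696.
Because the ceiling (3581) lies below the market-clearing price, it is binding.
At P = 3581: Qd = 16096 - 3581 = 12515 and Qs = 8·3581 - 23504 = 5144.
Shortage = Qd - Qs = 12515 - 5144 = 7371.

7371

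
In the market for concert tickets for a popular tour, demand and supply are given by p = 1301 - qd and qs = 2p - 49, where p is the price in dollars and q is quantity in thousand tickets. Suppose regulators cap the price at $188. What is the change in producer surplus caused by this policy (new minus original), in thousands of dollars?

Rearranging demand gives qd = 1301 - p. Equilibrium: 1301 - p = 2p - 49, so 1350 = 3p and p* = 450, q* = 851.
Since 188 < 450, the ceiling is binding.
At p = 188: qd = 1301 - 188 = 1113 and qs = 2·188 - 49 = 327.
Producer surplus without the control is ½ · (450 - 24.5) · 851 = 181050.25.
With the ceiling, producers sell 327 units at 188, so PS = ½ · (188 - 24.5) · 327 = 26732.25.
Change in producer surplus = 26732.25 - 181050.25 = -154318.

-154318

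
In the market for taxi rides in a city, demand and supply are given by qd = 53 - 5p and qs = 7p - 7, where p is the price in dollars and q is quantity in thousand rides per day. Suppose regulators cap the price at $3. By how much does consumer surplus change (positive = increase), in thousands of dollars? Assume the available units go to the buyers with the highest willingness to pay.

Without the control the market clears where 53 - 5p = 7p - 7, i.e. p* = 5 and q* = 28.
The ceiling of 3 is below the equilibrium price 5, so it binds.
At p = 3: qd = 53 - 5·3 = 38 and qs = 7·3 - 7 = 14.
Consumer surplus without the control is ½ · (10.6 - 5) · 28 = 78.4.
With the ceiling, 14 units are sold at 3 (assume they go to the highest-value buyers). The demand price at q = 14 is 7.8, so CS = ½ · [(10.6 - 3) + (7.8 - 3)] · 14 = 86.8.
Change in consumer surplus = 86.8 - 78.4 = 8.4.

8.4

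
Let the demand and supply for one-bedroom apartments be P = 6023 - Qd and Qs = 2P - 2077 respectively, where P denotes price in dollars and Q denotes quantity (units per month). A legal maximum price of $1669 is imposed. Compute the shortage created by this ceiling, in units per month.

3093

Rearranging demand gives Qd = 6023 - P. In a free market, 6023 - P = 2P - 2077 gives the equilibrium P* = 2700, Q* = 3323.
Because the ceiling (1669) lies below the market-clearing price, it is binding.
At P = 1669: Qd = 6023 - 1669 = 4354 and Qs = 2·1669 - 2077 = 1261.
Shortage = Qd - Qs = 4354 - 1261 = 3093.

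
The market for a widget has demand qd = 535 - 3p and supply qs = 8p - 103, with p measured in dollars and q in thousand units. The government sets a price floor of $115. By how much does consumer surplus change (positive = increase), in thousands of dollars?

-15703.5

In a free market, 535 - 3p = 8p - 103 gives the equilibrium p* = 58, q* = 361.
Because the floor (115) lies above the market-clearing price, it is binding.
At p = 115: qd = 535 - 3·115 = 190 and qs = 8·115 - 103 = 817.
Consumer surplus without the control is ½ · (535/3 - 58) · 361 = 130321/6.
With the floor, consumers buy 190 units at 115, so CS = ½ · (535/3 - 115) · 190 = 18050/3.
Change in consumer surplus = 18050/3 - 130321/6 = -15703.5.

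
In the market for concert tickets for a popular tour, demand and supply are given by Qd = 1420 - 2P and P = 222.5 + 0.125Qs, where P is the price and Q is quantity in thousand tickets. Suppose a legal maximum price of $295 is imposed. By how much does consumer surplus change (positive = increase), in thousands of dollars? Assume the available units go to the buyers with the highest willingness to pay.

Rearranging supply gives Qs = 8P - 1780. In a free market, 1420 - 2P = 8P - 1780 gives the equilibrium P* = 320, Q* = 780.
The ceiling of 295 is below the equilibrium price 320, so it binds.
At P = 295: Qd = 1420 - 2·295 = 830 and Qs = 8·295 - 1780 = 580.
Consumer surplus without the control is ½ · (710 - 320) · 780 = 152100.
With the ceiling, 580 units are sold at 295 (assume they go to the highest-value buyers). The demand price at Q = 580 is 420, so CS = ½ · [(710 - 295) + (420 - 295)] · 580 = 156600.
Change in consumer surplus = 156600 - 152100 = 4500.

4500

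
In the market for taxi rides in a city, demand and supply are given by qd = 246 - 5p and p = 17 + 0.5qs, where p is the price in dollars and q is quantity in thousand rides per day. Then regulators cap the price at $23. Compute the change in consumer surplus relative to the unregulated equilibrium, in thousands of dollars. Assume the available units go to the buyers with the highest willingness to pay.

88.4

Rearranging supply gives qs = 2p - 34. Without the control the market clears where 246 - 5p = 2p - 34, i.e. p* = 40 and q* = 46.
Because the ceiling (23) lies below the market-clearing price, it is binding.
At p = 23: qd = 246 - 5·23 = 131 and qs = 2·23 - 34 = 12.
Consumer surplus without the control is ½ · (49.2 - 40) · 46 = 211.6.
With the ceiling, 12 units are sold at 23 (assume they go to the highest-value buyers). The demand price at q = 12 is 46.8, so CS = ½ · [(49.2 - 23) + (46.8 - 23)] · 12 = 300.
Change in consumer surplus = 300 - 211.6 = 88.4.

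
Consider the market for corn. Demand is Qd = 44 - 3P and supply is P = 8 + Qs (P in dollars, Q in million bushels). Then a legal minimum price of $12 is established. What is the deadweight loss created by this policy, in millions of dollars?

0

Rearranging supply gives Qs = P - 8. In a free market, 44 - 3P = P - 8 gives the equilibrium P* = 13, Q* = 5.
Since 12 is below P* = 13, the floor does not bind and the free-market outcome prevails.
Since the control does not bind, no trades are prevented and deadweight loss is zero.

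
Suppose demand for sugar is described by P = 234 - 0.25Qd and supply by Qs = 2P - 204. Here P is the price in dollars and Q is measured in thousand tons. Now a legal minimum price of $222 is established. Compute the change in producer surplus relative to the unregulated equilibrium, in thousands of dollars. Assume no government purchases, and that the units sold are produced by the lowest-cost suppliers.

-2560

Rearranging demand gives Qd = 936 - 4P. In a free market, 936 - 4P = 2P - 204 gives the equilibrium P* = 190, Q* = 176.
Since 222 > 190, the floor is binding.
At P = 222: Qd = 936 - 4·222 = 48 and Qs = 2·222 - 204 = 240.
Producer surplus without the control is ½ · (190 - 102) · 176 = 7744.
With the floor, 48 units are sold at 222. The supply price at Q = 48 is 126, so PS = ½ · [(222 - 102) + (222 - 126)] · 48 = 5184.
Change in producer surplus = 5184 - 7744 = -2560.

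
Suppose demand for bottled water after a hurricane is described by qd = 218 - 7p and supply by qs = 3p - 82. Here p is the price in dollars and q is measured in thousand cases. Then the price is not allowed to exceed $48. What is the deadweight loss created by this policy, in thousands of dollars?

0

Equilibrium: 218 - 7p = 3p - 82, so 300 = 10p and p* = 30, q* = 8.
Since 48 is above p* = 30, the ceiling does not bind and the free-market outcome prevails.
Since the control does not bind, no trades are prevented and deadweight loss is zero.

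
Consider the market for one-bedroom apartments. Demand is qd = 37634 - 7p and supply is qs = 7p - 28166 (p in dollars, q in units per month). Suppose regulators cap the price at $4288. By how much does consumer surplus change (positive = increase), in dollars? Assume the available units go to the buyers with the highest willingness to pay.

168096

Setting quantity demanded equal to quantity supplied, 37634 - 7p = 7p - 28166, gives p* = 4700 and q* = 4734.
The ceiling of 4288 is below the equilibrium price 4700, so it binds.
At p = 4288: qd = 37634 - 7·4288 = 7618 and qs = 7·4288 - 28166 = 1850.
Consumer surplus without the control is ½ · (37634/7 - 4700) · 4734 = 11205378/7.
With the ceiling, 1850 units are sold at 4288 (assume they go to the highest-value buyers). The demand price at q = 1850 is 5112, so CS = ½ · [(37634/7 - 4288) + (5112 - 4288)] · 1850 = 12382050/7.
Change in consumer surplus = 12382050/7 - 11205378/7 = 168096.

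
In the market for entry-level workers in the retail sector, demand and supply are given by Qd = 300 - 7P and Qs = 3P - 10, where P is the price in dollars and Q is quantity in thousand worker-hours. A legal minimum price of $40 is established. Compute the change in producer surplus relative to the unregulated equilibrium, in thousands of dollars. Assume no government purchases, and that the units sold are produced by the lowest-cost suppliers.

-481.5

In a free market, 300 - 7P = 3P - 10 gives the equilibrium P* = 31, Q* = 83.
The floor of 40 is above the equilibrium price 31, so it binds.
At P = 40: Qd = 300 - 7·40 = 20 and Qs = 3·40 - 10 = 110.
Producer surplus without the control is ½ · (31 - 10/3) · 83 = 6889/6.
With the floor, 20 units are sold at 40. The supply price at Q = 20 is 10, so PS = ½ · [(40 - 10/3) + (40 - 10)] · 20 = 2000/3.
Change in producer surplus = 2000/3 - 6889/6 = -481.5.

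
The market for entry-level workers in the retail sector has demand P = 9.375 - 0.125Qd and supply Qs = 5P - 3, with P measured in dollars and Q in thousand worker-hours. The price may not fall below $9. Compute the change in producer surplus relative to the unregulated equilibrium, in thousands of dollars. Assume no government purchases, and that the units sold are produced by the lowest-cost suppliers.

-48.6

Rearranging demand gives Qd = 75 - 8P. Setting quantity demanded equal to quantity supplied, 75 - 8P = 5P - 3, gives P* = 6 and Q* = 27.
Since 9 > 6, the floor is binding.
At P = 9: Qd = 75 - 8·9 = 3 and Qs = 5·9 - 3 = 42.
Producer surplus without the control is ½ · (6 - 0.6) · 27 = 72.9.
With the floor, 3 units are sold at 9. The supply price at Q = 3 is 1.2, so PS = ½ · [(9 - 0.6) + (9 - 1.2)] · 3 = 24.3.
Change in producer surplus = 24.3 - 72.9 = -48.6.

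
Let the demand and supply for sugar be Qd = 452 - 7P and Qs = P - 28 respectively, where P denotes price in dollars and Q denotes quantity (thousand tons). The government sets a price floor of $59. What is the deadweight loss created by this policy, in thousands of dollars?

Setting quantity demanded equal to quantity supplied, 452 - 7P = P - 28, gives P* = 60 and Q* = 32.
The floor of 59 is below the equilibrium price 60, so it is not binding; the market clears at P* = 60, Q* = 32.
Since the control does not bind, no trades are prevented and deadweight loss is zero.

0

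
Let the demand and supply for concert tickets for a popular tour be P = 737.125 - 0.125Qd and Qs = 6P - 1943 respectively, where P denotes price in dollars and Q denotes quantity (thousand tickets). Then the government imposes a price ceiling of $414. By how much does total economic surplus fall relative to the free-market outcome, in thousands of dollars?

111909

Rearranging demand gives Qd = 5897 - 8P. Without the control the market clears where 5897 - 8P = 6P - 1943, i.e. P* = 560 and Q* = 1417.
Since 414 < 560, the ceiling is binding.
At P = 414: Qd = 5897 - 8·414 = 2585 and Qs = 6·414 - 1943 = 541.
Quantity traded falls to 541. At Q = 541 the demand price is (5897 - 541)/8 = 669.5 and the supply price is (1943 + 541)/6 = 414.
Deadweight loss = ½ · (669.5 - 414) · (1417 - 541) = ½ · 255.5 · 876 = 111909.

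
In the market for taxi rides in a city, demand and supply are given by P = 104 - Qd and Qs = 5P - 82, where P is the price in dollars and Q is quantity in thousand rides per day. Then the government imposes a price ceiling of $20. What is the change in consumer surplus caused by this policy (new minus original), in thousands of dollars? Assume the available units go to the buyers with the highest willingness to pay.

Rearranging demand gives Qd = 104 - P. Equilibrium: 104 - P = 5P - 82, so 186 = 6P and P* = 31, Q* = 73.
The ceiling of 20 is below the equilibrium price 31, so it binds.
At P = 20: Qd = 104 - 20 = 84 and Qs = 5·20 - 82 = 18.
Consumer surplus without the control is ½ · (104 - 31) · 73 = 2664.5.
With the ceiling, 18 units are sold at 20 (assume they go to the highest-value buyers). The demand price at Q = 18 is 86, so CS = ½ · [(104 - 20) + (86 - 20)] · 18 = 1350.
Change in consumer surplus = 1350 - 2664.5 = -1314.5.

-1314.5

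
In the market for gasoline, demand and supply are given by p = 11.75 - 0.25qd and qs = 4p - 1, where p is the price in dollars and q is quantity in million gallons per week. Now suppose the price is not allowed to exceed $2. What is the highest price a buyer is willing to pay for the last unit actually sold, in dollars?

Rearranging demand gives qd = 47 - 4p. Equilibrium: 47 - 4p = 4p - 1, so 48 = 8p and p* = 6, q* = 23.
Since 2 < 6, the ceiling is binding.
At p = 2: qd = 47 - 4·2 = 39 and qs = 4·2 - 1 = 7.
Only 7 units reach the market. On the demand curve, the marginal buyer's willingness to pay at q = 7 is (47 - 7)/4 = 10.

10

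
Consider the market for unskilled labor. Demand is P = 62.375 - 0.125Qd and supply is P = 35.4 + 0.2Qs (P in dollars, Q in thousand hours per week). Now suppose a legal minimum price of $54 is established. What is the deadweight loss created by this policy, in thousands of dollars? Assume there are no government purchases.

41.6

Rearranging demand gives Qd = 499 - 8P; rearranging supply gives Qs = 5P - 177. In a free market, 499 - 8P = 5P - 177 gives the equilibrium P* = 52, Q* = 83.
Because the floor (54) lies above the market-clearing price, it is binding.
At P = 54: Qd = 499 - 8·54 = 67 and Qs = 5·54 - 177 = 93.
Quantity traded falls to 67. At Q = 67 the demand price is (499 - 67)/8 = 54 and the supply price is (177 + 67)/5 = 48.8.
Deadweight loss = ½ · (54 - 48.8) · (83 - 67) = ½ · 5.2 · 16 = 41.6.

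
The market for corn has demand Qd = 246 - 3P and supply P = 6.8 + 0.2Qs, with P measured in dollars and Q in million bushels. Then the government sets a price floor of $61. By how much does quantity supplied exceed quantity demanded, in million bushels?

Rearranging supply gives Qs = 5P - 34. Setting quantity demanded equal to quantity supplied, 246 - 3P = 5P - 34, gives P* = 35 and Q* = 141.
Because the floor (61) lies above the market-clearing price, it is binding.
At P = 61: Qd = 246 - 3·61 = 63 and Qs = 5·61 - 34 = 271.
Surplus = Qs - Qd = 271 - 63 = 208.

208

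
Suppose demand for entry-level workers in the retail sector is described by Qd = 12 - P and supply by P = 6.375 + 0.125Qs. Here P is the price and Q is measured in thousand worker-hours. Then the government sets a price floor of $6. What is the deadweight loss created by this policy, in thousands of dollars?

0

Rearranging supply gives Qs = 8P - 51. In a free market, 12 - P = 8P - 51 gives the equilibrium P* = 7, Q* = 5.
Since 6 is below P* = 7, the floor does not bind and the free-market outcome prevails.
Since the control does not bind, no trades are prevented and deadweight loss is zero.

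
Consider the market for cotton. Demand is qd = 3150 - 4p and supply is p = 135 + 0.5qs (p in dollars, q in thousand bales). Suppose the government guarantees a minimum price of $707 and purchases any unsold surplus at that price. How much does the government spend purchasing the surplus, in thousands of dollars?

Rearranging supply gives qs = 2p - 270. Setting quantity demanded equal to quantity supplied, 3150 - 4p = 2p - 270, gives p* = 570 and q* = 870.
Because the floor (707) lies above the market-clearing price, it is binding.
At p = 707: qd = 3150 - 4·707 = 322 and qs = 2·707 - 270 = 1144.
Surplus = qs - qd = 822.
Government expenditure = surplus × support price = 822 × 707 = 581154.

581154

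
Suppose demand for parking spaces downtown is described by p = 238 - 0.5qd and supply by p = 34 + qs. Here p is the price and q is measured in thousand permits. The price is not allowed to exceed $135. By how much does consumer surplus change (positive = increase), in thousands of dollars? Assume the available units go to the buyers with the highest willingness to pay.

3228.75

Rearranging demand gives qd = 476 - 2p; rearranging supply gives qs = p - 34. Equilibrium: 476 - 2p = p - 34, so 510 = 3p and p* = 170, q* = 136.
Since 135 < 170, the ceiling is binding.
At p = 135: qd = 476 - 2·135 = 206 and qs = 135 - 34 = 101.
Consumer surplus without the control is ½ · (238 - 170) · 136 = 4624.
With the ceiling, 101 units are sold at 135 (assume they go to the highest-value buyers). The demand price at q = 101 is 187.5, so CS = ½ · [(238 - 135) + (187.5 - 135)] · 101 = 7852.75.
Change in consumer surplus = 7852.75 - 4624 = 3228.75.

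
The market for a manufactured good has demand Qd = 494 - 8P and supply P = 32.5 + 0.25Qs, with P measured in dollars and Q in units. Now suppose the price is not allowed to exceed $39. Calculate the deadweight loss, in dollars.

507

Rearranging supply gives Qs = 4P - 130. Without the control the market clears where 494 - 8P = 4P - 130, i.e. P* = 52 and Q* = 78.
Because the ceiling (39) lies below the market-clearing price, it is binding.
At P = 39: Qd = 494 - 8·39 = 182 and Qs = 4·39 - 130 = 26.
Quantity traded falls to 26. At Q = 26 the demand price is (494 - 26)/8 = 58.5 and the supply price is (130 + 26)/4 = 39.
Deadweight loss = ½ · (58.5 - 39) · (78 - 26) = ½ · 19.5 · 52 = 507.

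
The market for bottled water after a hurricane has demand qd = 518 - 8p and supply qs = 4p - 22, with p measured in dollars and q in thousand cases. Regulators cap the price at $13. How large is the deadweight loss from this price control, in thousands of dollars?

Without the control the market clears where 518 - 8p = 4p - 22, i.e. p* = 45 and q* = 158.
Because the ceiling (13) lies below the market-clearing price, it is binding.
At p = 13: qd = 518 - 8·13 = 414 and qs = 4·13 - 22 = 30.
Quantity traded falls to 30. At q = 30 the demand price is (518 - 30)/8 = 61 and the supply price is (22 + 30)/4 = 13.
Deadweight loss = ½ · (61 - 13) · (158 - 30) = ½ · 48 · 128 = 3072.

3072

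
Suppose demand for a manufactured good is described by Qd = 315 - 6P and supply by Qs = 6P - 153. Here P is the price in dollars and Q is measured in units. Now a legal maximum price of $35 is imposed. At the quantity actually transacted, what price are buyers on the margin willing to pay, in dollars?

Setting quantity demanded equal to quantity supplied, 315 - 6P = 6P - 153, gives P* = 39 and Q* = 81.
The ceiling of 35 is below the equilibrium price 39, so it binds.
At P = 35: Qd = 315 - 6·35 = 105 and Qs = 6·35 - 153 = 57.
Only 57 units reach the market. On the demand curve, the marginal buyer's willingness to pay at Q = 57 is (315 - 57)/6 = 43.

43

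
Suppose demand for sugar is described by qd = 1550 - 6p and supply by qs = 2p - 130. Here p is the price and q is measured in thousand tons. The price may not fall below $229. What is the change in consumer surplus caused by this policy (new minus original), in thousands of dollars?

Without the control the market clears where 1550 - 6p = 2p - 130, i.e. p* = 210 and q* = 290.
The floor of 229 is above the equilibrium price 210, so it binds.
At p = 229: qd = 1550 - 6·229 = 176 and qs = 2·229 - 130 = 328.
Consumer surplus without the control is ½ · (775/3 - 210) · 290 = 21025/3.
With the floor, consumers buy 176 units at 229, so CS = ½ · (775/3 - 229) · 176 = 7744/3.
Change in consumer surplus = 7744/3 - 21025/3 = -4427.

-4427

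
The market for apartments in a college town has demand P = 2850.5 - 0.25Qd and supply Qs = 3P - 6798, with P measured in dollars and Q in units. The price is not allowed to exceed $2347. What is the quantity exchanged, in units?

243

Rearranging demand gives Qd = 11402 - 4P. Without the control the market clears where 11402 - 4P = 3P - 6798, i.e. P* = 2600 and Q* = 1002.
The ceiling of 2347 is below the equilibrium price 2600, so it binds.
At P = 2347: Qd = 11402 - 4·2347 = 2014 and Qs = 3·2347 - 6798 = 243.
The quantity actually transacted is the short side, supply: 243.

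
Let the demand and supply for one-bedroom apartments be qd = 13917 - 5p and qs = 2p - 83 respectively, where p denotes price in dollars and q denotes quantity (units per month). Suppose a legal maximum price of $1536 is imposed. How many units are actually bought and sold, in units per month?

2989

Equilibrium: 13917 - 5p = 2p - 83, so 14000 = 7p and p* = 2000, q* = 3917.
Since 1536 < 2000, the ceiling is binding.
At p = 1536: qd = 13917 - 5·1536 = 6237 and qs = 2·1536 - 83 = 2989.
The quantity actually transacted is the short side, supply: 2989.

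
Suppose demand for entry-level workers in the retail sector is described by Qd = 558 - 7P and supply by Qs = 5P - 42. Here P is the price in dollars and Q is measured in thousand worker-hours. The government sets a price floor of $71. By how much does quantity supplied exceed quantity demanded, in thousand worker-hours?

Setting quantity demanded equal to quantity supplied, 558 - 7P = 5P - 42, gives P* = 50 and Q* = 208.
Because the floor (71) lies above the market-clearing price, it is binding.
At P = 71: Qd = 558 - 7·71 = 61 and Qs = 5·71 - 42 = 313.
Surplus = Qs - Qd = 313 - 61 = 252.

252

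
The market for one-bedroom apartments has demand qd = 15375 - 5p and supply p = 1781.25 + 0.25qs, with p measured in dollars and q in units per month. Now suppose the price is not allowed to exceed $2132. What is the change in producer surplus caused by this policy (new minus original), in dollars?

-787152

Rearranging supply gives qs = 4p - 7125. Equilibrium: 15375 - 5p = 4p - 7125, so 22500 = 9p and p* = 2500, q* = 2875.
Since 2132 < 2500, the ceiling is binding.
At p = 2132: qd = 15375 - 5·2132 = 4715 and qs = 4·2132 - 7125 = 1403.
Producer surplus without the control is ½ · (2500 - 1781.25) · 2875 = 1033203.125.
With the ceiling, producers sell 1403 units at 2132, so PS = ½ · (2132 - 1781.25) · 1403 = 246051.125.
Change in producer surplus = 246051.125 - 1033203.125 = -787152.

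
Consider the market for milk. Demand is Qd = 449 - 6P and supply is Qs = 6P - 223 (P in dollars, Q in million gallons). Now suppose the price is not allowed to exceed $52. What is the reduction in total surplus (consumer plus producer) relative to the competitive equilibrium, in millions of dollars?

Without the control the market clears where 449 - 6P = 6P - 223, i.e. P* = 56 and Q* = 113.
Because the ceiling (52) lies below the market-clearing price, it is binding.
At P = 52: Qd = 449 - 6·52 = 137 and Qs = 6·52 - 223 = 89.
Quantity traded falls to 89. At Q = 89 the demand price is (449 - 89)/6 = 60 and the supply price is (223 + 89)/6 = 52.
Deadweight loss = ½ · (60 - 52) · (113 - 89) = ½ · 8 · 24 = 96.

96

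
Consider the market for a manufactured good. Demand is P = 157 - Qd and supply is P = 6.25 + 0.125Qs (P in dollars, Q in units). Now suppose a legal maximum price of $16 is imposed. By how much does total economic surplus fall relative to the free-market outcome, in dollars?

1764

Rearranging demand gives Qd = 157 - P; rearranging supply gives Qs = 8P - 50. Setting quantity demanded equal to quantity supplied, 157 - P = 8P - 50, gives P* = 23 and Q* = 134.
Because the ceiling (16) lies below the market-clearing price, it is binding.
At P = 16: Qd = 157 - 16 = 141 and Qs = 8·16 - 50 = 78.
Quantity traded falls to 78. At Q = 78 the demand price is 157 - 78 = 79 and the supply price is (50 + 78)/8 = 16.
Deadweight loss = ½ · (79 - 16) · (134 - 78) = ½ · 63 · 56 = 1764.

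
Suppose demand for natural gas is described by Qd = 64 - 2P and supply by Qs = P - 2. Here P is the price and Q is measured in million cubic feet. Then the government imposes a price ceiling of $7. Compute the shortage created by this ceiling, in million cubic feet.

Equilibrium: 64 - 2P = P - 2, so 66 = 3P and P* = 22, Q* = 20.
Since 7 < 22, the ceiling is binding.
At P = 7: Qd = 64 - 2·7 = 50 and Qs = 7 - 2 = 5.
Shortage = Qd - Qs = 50 - 5 = 45.

45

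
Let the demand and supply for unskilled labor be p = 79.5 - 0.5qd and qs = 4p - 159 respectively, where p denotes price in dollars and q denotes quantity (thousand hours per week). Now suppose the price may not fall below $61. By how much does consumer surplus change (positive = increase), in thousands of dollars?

-360

Rearranging demand gives qd = 159 - 2p. Equilibrium: 159 - 2p = 4p - 159, so 318 = 6p and p* = 53, q* = 53.
Because the floor (61) lies above the market-clearing price, it is binding.
At p = 61: qd = 159 - 2·61 = 37 and qs = 4·61 - 159 = 85.
Consumer surplus without the control is ½ · (79.5 - 53) · 53 = 702.25.
With the floor, consumers buy 37 units at 61, so CS = ½ · (79.5 - 61) · 37 = 342.25.
Change in consumer surplus = 342.25 - 702.25 = -360.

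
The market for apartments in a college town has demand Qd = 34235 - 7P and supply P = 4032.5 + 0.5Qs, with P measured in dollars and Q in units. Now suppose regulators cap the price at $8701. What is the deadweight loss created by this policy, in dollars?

0

Rearranging supply gives Qs = 2P - 8065. Without the control the market clears where 34235 - 7P = 2P - 8065, i.e. P* = 4700 and Q* = 1335.
The ceiling of 8701 is above the equilibrium price 4700, so it is not binding; the market clears at P* = 4700, Q* = 1335.
Since the control does not bind, no trades are prevented and deadweight loss is zero.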